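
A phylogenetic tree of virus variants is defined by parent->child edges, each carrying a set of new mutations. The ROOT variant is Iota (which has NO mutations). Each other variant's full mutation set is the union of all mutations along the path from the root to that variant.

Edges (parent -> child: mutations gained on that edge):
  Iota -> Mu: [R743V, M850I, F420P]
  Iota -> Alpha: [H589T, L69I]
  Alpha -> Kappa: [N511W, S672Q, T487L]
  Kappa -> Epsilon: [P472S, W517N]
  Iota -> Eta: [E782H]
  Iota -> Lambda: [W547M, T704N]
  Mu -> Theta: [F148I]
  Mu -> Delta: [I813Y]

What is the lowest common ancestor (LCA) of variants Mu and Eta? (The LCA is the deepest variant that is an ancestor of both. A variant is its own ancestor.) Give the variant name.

Answer: Iota

Derivation:
Path from root to Mu: Iota -> Mu
  ancestors of Mu: {Iota, Mu}
Path from root to Eta: Iota -> Eta
  ancestors of Eta: {Iota, Eta}
Common ancestors: {Iota}
Walk up from Eta: Eta (not in ancestors of Mu), Iota (in ancestors of Mu)
Deepest common ancestor (LCA) = Iota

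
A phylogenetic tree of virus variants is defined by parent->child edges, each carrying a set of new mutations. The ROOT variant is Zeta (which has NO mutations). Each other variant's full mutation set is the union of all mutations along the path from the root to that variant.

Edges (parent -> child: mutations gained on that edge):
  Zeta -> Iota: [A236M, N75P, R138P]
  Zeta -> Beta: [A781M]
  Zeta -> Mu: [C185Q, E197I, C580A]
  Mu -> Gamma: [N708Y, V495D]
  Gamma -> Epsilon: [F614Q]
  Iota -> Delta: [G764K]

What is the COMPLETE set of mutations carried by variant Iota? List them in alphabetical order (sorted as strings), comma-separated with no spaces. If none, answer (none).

Answer: A236M,N75P,R138P

Derivation:
At Zeta: gained [] -> total []
At Iota: gained ['A236M', 'N75P', 'R138P'] -> total ['A236M', 'N75P', 'R138P']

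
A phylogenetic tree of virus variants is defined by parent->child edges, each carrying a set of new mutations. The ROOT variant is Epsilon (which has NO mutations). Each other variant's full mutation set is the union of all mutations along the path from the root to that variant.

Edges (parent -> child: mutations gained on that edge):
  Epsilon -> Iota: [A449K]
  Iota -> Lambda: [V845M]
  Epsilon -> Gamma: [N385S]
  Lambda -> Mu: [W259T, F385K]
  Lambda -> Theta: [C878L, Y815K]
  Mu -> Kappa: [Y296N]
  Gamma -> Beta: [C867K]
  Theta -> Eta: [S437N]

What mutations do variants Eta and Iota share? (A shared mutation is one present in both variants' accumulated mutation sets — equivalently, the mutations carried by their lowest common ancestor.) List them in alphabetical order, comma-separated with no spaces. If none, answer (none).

Answer: A449K

Derivation:
Accumulating mutations along path to Eta:
  At Epsilon: gained [] -> total []
  At Iota: gained ['A449K'] -> total ['A449K']
  At Lambda: gained ['V845M'] -> total ['A449K', 'V845M']
  At Theta: gained ['C878L', 'Y815K'] -> total ['A449K', 'C878L', 'V845M', 'Y815K']
  At Eta: gained ['S437N'] -> total ['A449K', 'C878L', 'S437N', 'V845M', 'Y815K']
Mutations(Eta) = ['A449K', 'C878L', 'S437N', 'V845M', 'Y815K']
Accumulating mutations along path to Iota:
  At Epsilon: gained [] -> total []
  At Iota: gained ['A449K'] -> total ['A449K']
Mutations(Iota) = ['A449K']
Intersection: ['A449K', 'C878L', 'S437N', 'V845M', 'Y815K'] ∩ ['A449K'] = ['A449K']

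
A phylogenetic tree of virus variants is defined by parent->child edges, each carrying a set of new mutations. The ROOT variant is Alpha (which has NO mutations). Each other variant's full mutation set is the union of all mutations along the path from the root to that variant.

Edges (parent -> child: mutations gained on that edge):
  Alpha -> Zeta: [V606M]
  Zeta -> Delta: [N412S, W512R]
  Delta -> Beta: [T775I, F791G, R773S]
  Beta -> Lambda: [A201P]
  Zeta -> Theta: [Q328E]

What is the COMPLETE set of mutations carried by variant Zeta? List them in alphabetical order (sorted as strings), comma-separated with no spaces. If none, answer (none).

At Alpha: gained [] -> total []
At Zeta: gained ['V606M'] -> total ['V606M']

Answer: V606M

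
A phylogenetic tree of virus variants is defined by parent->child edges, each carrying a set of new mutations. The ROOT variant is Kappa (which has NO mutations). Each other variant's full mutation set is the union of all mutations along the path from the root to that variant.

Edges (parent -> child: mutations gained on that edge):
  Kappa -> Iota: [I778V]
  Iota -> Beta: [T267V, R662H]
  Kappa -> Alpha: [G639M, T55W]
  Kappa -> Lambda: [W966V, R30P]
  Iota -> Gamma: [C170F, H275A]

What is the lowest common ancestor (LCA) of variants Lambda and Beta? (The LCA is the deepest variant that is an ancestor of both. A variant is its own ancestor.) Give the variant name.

Answer: Kappa

Derivation:
Path from root to Lambda: Kappa -> Lambda
  ancestors of Lambda: {Kappa, Lambda}
Path from root to Beta: Kappa -> Iota -> Beta
  ancestors of Beta: {Kappa, Iota, Beta}
Common ancestors: {Kappa}
Walk up from Beta: Beta (not in ancestors of Lambda), Iota (not in ancestors of Lambda), Kappa (in ancestors of Lambda)
Deepest common ancestor (LCA) = Kappa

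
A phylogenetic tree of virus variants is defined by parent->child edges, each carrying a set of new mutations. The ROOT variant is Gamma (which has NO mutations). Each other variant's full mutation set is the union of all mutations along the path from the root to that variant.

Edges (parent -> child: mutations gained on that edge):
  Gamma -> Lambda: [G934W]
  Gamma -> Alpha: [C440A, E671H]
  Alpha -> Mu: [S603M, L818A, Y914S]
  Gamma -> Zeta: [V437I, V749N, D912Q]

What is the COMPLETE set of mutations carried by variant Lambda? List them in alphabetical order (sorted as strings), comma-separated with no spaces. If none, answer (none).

At Gamma: gained [] -> total []
At Lambda: gained ['G934W'] -> total ['G934W']

Answer: G934W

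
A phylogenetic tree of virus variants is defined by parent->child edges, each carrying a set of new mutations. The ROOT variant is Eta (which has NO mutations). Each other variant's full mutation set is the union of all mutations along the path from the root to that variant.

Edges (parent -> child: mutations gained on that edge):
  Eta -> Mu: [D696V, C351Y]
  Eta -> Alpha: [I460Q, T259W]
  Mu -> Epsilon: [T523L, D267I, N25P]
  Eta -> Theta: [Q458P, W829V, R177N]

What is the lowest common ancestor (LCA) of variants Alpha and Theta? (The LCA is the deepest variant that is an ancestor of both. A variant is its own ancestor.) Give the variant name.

Answer: Eta

Derivation:
Path from root to Alpha: Eta -> Alpha
  ancestors of Alpha: {Eta, Alpha}
Path from root to Theta: Eta -> Theta
  ancestors of Theta: {Eta, Theta}
Common ancestors: {Eta}
Walk up from Theta: Theta (not in ancestors of Alpha), Eta (in ancestors of Alpha)
Deepest common ancestor (LCA) = Eta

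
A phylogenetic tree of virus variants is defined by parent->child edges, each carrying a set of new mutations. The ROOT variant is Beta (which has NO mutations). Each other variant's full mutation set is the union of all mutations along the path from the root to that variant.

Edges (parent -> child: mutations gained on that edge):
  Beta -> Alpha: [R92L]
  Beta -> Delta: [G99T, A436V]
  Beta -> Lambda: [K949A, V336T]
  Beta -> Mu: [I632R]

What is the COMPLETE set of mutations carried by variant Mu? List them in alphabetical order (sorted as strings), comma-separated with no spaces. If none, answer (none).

At Beta: gained [] -> total []
At Mu: gained ['I632R'] -> total ['I632R']

Answer: I632R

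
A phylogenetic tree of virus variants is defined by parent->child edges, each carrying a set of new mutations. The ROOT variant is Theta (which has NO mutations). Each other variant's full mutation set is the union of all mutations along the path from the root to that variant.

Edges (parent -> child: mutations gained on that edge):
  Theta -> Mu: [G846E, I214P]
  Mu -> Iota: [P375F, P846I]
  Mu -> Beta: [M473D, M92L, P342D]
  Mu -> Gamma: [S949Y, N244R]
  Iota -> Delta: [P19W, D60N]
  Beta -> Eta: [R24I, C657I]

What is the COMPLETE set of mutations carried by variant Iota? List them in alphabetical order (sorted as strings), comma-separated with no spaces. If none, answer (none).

At Theta: gained [] -> total []
At Mu: gained ['G846E', 'I214P'] -> total ['G846E', 'I214P']
At Iota: gained ['P375F', 'P846I'] -> total ['G846E', 'I214P', 'P375F', 'P846I']

Answer: G846E,I214P,P375F,P846I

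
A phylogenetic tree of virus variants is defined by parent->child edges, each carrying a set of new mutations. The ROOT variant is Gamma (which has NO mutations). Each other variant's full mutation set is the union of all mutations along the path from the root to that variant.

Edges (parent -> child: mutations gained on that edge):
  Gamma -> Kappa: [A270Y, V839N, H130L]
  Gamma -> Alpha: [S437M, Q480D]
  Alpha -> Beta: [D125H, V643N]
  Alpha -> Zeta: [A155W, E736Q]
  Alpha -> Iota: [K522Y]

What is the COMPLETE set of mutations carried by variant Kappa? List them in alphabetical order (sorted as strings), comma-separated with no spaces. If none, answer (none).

Answer: A270Y,H130L,V839N

Derivation:
At Gamma: gained [] -> total []
At Kappa: gained ['A270Y', 'V839N', 'H130L'] -> total ['A270Y', 'H130L', 'V839N']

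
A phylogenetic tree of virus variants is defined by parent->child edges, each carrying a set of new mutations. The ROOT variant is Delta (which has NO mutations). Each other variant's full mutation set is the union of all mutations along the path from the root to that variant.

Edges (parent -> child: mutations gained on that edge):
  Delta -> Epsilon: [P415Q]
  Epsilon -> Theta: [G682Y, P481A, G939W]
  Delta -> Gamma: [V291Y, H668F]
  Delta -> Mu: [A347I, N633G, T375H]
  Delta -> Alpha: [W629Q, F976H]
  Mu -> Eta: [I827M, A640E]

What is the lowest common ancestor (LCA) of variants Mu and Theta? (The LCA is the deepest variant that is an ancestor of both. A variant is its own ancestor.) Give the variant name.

Answer: Delta

Derivation:
Path from root to Mu: Delta -> Mu
  ancestors of Mu: {Delta, Mu}
Path from root to Theta: Delta -> Epsilon -> Theta
  ancestors of Theta: {Delta, Epsilon, Theta}
Common ancestors: {Delta}
Walk up from Theta: Theta (not in ancestors of Mu), Epsilon (not in ancestors of Mu), Delta (in ancestors of Mu)
Deepest common ancestor (LCA) = Delta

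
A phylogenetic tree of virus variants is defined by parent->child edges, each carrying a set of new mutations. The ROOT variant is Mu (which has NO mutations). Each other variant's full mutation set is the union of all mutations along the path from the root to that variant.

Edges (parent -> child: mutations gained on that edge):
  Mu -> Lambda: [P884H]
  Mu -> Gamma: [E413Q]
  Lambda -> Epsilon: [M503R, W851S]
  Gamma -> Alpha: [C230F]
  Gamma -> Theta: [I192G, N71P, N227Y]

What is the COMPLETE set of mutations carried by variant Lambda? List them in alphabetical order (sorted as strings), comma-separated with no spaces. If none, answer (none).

At Mu: gained [] -> total []
At Lambda: gained ['P884H'] -> total ['P884H']

Answer: P884H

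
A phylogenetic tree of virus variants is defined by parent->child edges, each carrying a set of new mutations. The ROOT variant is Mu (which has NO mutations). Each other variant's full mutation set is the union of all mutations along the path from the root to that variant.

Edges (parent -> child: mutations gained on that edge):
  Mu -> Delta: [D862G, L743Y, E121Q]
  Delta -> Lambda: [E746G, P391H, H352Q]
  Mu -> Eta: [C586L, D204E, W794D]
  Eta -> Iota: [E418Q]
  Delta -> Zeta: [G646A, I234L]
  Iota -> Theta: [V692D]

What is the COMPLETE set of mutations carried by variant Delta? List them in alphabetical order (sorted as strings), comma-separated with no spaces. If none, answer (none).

At Mu: gained [] -> total []
At Delta: gained ['D862G', 'L743Y', 'E121Q'] -> total ['D862G', 'E121Q', 'L743Y']

Answer: D862G,E121Q,L743Y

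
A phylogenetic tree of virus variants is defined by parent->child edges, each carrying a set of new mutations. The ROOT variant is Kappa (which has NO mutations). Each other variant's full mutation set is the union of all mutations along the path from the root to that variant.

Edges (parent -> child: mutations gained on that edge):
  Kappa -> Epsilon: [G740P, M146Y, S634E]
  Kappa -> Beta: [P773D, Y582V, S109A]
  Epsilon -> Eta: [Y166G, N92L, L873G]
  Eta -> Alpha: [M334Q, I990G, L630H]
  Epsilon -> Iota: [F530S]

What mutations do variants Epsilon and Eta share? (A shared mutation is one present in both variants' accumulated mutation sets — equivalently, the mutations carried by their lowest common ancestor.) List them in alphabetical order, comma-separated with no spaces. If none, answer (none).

Answer: G740P,M146Y,S634E

Derivation:
Accumulating mutations along path to Epsilon:
  At Kappa: gained [] -> total []
  At Epsilon: gained ['G740P', 'M146Y', 'S634E'] -> total ['G740P', 'M146Y', 'S634E']
Mutations(Epsilon) = ['G740P', 'M146Y', 'S634E']
Accumulating mutations along path to Eta:
  At Kappa: gained [] -> total []
  At Epsilon: gained ['G740P', 'M146Y', 'S634E'] -> total ['G740P', 'M146Y', 'S634E']
  At Eta: gained ['Y166G', 'N92L', 'L873G'] -> total ['G740P', 'L873G', 'M146Y', 'N92L', 'S634E', 'Y166G']
Mutations(Eta) = ['G740P', 'L873G', 'M146Y', 'N92L', 'S634E', 'Y166G']
Intersection: ['G740P', 'M146Y', 'S634E'] ∩ ['G740P', 'L873G', 'M146Y', 'N92L', 'S634E', 'Y166G'] = ['G740P', 'M146Y', 'S634E']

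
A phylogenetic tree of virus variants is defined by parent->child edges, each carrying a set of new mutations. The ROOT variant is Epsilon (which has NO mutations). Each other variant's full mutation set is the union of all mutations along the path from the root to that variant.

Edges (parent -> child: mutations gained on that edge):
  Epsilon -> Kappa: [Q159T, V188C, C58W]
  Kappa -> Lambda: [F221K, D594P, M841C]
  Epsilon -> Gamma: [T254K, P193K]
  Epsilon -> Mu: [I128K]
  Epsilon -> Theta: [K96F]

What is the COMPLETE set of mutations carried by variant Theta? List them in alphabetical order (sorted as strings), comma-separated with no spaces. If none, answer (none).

At Epsilon: gained [] -> total []
At Theta: gained ['K96F'] -> total ['K96F']

Answer: K96F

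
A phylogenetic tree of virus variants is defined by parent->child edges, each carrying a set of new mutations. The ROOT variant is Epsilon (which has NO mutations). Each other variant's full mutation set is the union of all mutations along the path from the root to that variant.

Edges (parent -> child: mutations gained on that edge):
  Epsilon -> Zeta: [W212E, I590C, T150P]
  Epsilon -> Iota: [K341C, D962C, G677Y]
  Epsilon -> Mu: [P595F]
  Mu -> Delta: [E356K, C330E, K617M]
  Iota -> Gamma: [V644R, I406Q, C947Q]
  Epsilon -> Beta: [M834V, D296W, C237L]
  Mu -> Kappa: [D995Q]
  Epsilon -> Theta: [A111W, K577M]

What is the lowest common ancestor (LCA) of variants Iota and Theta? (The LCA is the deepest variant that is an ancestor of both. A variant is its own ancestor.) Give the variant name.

Path from root to Iota: Epsilon -> Iota
  ancestors of Iota: {Epsilon, Iota}
Path from root to Theta: Epsilon -> Theta
  ancestors of Theta: {Epsilon, Theta}
Common ancestors: {Epsilon}
Walk up from Theta: Theta (not in ancestors of Iota), Epsilon (in ancestors of Iota)
Deepest common ancestor (LCA) = Epsilon

Answer: Epsilon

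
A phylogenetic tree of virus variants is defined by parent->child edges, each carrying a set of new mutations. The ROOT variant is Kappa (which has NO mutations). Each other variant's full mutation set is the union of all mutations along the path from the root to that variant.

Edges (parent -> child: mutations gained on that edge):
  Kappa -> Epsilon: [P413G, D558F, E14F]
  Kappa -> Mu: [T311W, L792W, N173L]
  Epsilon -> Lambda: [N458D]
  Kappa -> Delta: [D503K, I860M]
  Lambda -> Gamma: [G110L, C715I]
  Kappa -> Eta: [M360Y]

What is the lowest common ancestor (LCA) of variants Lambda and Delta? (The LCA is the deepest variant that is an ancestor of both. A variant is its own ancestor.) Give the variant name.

Path from root to Lambda: Kappa -> Epsilon -> Lambda
  ancestors of Lambda: {Kappa, Epsilon, Lambda}
Path from root to Delta: Kappa -> Delta
  ancestors of Delta: {Kappa, Delta}
Common ancestors: {Kappa}
Walk up from Delta: Delta (not in ancestors of Lambda), Kappa (in ancestors of Lambda)
Deepest common ancestor (LCA) = Kappa

Answer: Kappa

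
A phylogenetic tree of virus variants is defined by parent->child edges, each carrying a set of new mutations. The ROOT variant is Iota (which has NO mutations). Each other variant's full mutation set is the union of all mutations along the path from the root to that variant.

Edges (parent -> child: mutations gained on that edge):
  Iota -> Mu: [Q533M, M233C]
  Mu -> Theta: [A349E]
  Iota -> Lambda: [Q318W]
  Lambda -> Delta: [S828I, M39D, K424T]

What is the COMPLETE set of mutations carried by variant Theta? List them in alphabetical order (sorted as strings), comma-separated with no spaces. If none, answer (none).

Answer: A349E,M233C,Q533M

Derivation:
At Iota: gained [] -> total []
At Mu: gained ['Q533M', 'M233C'] -> total ['M233C', 'Q533M']
At Theta: gained ['A349E'] -> total ['A349E', 'M233C', 'Q533M']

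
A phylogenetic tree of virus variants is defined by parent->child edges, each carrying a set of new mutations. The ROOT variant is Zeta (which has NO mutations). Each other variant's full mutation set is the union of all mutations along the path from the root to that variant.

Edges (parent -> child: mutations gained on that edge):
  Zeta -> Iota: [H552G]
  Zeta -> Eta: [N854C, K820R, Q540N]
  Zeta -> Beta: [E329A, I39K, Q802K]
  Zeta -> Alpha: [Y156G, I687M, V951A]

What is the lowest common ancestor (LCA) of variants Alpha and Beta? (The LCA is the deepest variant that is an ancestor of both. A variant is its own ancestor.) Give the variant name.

Path from root to Alpha: Zeta -> Alpha
  ancestors of Alpha: {Zeta, Alpha}
Path from root to Beta: Zeta -> Beta
  ancestors of Beta: {Zeta, Beta}
Common ancestors: {Zeta}
Walk up from Beta: Beta (not in ancestors of Alpha), Zeta (in ancestors of Alpha)
Deepest common ancestor (LCA) = Zeta

Answer: Zeta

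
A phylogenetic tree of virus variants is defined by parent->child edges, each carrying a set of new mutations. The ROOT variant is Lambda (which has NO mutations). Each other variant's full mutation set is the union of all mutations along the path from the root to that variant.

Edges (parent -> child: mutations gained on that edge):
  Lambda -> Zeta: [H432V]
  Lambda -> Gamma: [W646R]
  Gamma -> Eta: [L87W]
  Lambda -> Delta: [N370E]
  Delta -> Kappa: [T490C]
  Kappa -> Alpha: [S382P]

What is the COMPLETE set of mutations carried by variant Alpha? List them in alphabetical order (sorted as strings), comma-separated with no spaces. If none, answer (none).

At Lambda: gained [] -> total []
At Delta: gained ['N370E'] -> total ['N370E']
At Kappa: gained ['T490C'] -> total ['N370E', 'T490C']
At Alpha: gained ['S382P'] -> total ['N370E', 'S382P', 'T490C']

Answer: N370E,S382P,T490C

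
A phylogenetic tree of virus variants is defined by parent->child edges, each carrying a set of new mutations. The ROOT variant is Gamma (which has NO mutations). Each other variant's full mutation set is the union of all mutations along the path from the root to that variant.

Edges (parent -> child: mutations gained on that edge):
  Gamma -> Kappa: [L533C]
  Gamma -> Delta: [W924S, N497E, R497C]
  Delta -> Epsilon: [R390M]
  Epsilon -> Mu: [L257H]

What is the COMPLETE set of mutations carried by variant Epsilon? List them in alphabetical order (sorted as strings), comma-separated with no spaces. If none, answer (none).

At Gamma: gained [] -> total []
At Delta: gained ['W924S', 'N497E', 'R497C'] -> total ['N497E', 'R497C', 'W924S']
At Epsilon: gained ['R390M'] -> total ['N497E', 'R390M', 'R497C', 'W924S']

Answer: N497E,R390M,R497C,W924S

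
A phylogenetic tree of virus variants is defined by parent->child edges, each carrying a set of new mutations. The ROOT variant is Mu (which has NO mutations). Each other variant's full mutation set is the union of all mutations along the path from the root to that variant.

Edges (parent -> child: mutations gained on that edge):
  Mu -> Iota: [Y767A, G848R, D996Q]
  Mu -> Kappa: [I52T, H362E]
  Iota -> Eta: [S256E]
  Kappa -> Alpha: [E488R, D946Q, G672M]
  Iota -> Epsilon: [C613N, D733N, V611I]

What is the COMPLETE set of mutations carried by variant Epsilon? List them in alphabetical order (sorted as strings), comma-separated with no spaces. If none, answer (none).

At Mu: gained [] -> total []
At Iota: gained ['Y767A', 'G848R', 'D996Q'] -> total ['D996Q', 'G848R', 'Y767A']
At Epsilon: gained ['C613N', 'D733N', 'V611I'] -> total ['C613N', 'D733N', 'D996Q', 'G848R', 'V611I', 'Y767A']

Answer: C613N,D733N,D996Q,G848R,V611I,Y767A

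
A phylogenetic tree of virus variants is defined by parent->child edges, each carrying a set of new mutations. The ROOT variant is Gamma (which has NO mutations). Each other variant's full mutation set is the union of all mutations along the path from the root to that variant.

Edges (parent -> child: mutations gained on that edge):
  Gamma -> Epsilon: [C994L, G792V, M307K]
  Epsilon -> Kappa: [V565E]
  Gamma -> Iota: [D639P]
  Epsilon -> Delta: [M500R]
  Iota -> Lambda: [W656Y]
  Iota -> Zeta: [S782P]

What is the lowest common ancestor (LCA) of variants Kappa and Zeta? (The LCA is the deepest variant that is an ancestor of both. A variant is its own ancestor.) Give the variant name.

Path from root to Kappa: Gamma -> Epsilon -> Kappa
  ancestors of Kappa: {Gamma, Epsilon, Kappa}
Path from root to Zeta: Gamma -> Iota -> Zeta
  ancestors of Zeta: {Gamma, Iota, Zeta}
Common ancestors: {Gamma}
Walk up from Zeta: Zeta (not in ancestors of Kappa), Iota (not in ancestors of Kappa), Gamma (in ancestors of Kappa)
Deepest common ancestor (LCA) = Gamma

Answer: Gamma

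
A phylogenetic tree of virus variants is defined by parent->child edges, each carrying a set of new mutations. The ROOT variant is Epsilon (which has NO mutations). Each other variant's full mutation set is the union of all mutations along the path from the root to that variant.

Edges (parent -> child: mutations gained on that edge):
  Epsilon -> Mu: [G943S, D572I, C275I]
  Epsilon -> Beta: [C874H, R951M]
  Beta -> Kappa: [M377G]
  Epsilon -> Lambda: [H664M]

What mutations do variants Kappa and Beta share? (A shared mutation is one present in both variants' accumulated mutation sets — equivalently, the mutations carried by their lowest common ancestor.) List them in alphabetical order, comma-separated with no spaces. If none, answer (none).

Answer: C874H,R951M

Derivation:
Accumulating mutations along path to Kappa:
  At Epsilon: gained [] -> total []
  At Beta: gained ['C874H', 'R951M'] -> total ['C874H', 'R951M']
  At Kappa: gained ['M377G'] -> total ['C874H', 'M377G', 'R951M']
Mutations(Kappa) = ['C874H', 'M377G', 'R951M']
Accumulating mutations along path to Beta:
  At Epsilon: gained [] -> total []
  At Beta: gained ['C874H', 'R951M'] -> total ['C874H', 'R951M']
Mutations(Beta) = ['C874H', 'R951M']
Intersection: ['C874H', 'M377G', 'R951M'] ∩ ['C874H', 'R951M'] = ['C874H', 'R951M']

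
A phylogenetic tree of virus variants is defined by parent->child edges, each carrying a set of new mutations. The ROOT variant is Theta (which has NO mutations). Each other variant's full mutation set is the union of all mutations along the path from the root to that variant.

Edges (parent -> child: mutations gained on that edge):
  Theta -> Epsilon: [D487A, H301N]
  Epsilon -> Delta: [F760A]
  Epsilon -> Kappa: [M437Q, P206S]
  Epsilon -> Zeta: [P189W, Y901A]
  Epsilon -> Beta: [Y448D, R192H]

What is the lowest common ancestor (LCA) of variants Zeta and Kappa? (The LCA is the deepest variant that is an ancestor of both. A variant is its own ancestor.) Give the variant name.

Answer: Epsilon

Derivation:
Path from root to Zeta: Theta -> Epsilon -> Zeta
  ancestors of Zeta: {Theta, Epsilon, Zeta}
Path from root to Kappa: Theta -> Epsilon -> Kappa
  ancestors of Kappa: {Theta, Epsilon, Kappa}
Common ancestors: {Theta, Epsilon}
Walk up from Kappa: Kappa (not in ancestors of Zeta), Epsilon (in ancestors of Zeta), Theta (in ancestors of Zeta)
Deepest common ancestor (LCA) = Epsilon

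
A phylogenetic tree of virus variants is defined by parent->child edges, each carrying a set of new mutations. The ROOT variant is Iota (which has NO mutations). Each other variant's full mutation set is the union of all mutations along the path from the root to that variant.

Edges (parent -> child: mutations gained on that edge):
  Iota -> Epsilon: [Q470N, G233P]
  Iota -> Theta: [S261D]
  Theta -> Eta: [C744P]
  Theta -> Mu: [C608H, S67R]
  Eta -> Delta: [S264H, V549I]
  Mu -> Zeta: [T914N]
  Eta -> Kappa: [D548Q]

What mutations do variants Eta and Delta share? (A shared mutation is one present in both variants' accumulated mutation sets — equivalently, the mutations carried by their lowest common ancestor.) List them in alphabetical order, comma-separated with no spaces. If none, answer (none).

Answer: C744P,S261D

Derivation:
Accumulating mutations along path to Eta:
  At Iota: gained [] -> total []
  At Theta: gained ['S261D'] -> total ['S261D']
  At Eta: gained ['C744P'] -> total ['C744P', 'S261D']
Mutations(Eta) = ['C744P', 'S261D']
Accumulating mutations along path to Delta:
  At Iota: gained [] -> total []
  At Theta: gained ['S261D'] -> total ['S261D']
  At Eta: gained ['C744P'] -> total ['C744P', 'S261D']
  At Delta: gained ['S264H', 'V549I'] -> total ['C744P', 'S261D', 'S264H', 'V549I']
Mutations(Delta) = ['C744P', 'S261D', 'S264H', 'V549I']
Intersection: ['C744P', 'S261D'] ∩ ['C744P', 'S261D', 'S264H', 'V549I'] = ['C744P', 'S261D']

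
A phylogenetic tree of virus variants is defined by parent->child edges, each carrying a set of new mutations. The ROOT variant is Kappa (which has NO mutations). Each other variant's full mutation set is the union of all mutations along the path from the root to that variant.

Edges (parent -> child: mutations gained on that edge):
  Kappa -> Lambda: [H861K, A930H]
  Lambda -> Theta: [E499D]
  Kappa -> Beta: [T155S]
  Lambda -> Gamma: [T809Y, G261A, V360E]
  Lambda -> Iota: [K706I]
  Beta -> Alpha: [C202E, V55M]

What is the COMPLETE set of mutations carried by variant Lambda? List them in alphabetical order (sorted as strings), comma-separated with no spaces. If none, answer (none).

At Kappa: gained [] -> total []
At Lambda: gained ['H861K', 'A930H'] -> total ['A930H', 'H861K']

Answer: A930H,H861K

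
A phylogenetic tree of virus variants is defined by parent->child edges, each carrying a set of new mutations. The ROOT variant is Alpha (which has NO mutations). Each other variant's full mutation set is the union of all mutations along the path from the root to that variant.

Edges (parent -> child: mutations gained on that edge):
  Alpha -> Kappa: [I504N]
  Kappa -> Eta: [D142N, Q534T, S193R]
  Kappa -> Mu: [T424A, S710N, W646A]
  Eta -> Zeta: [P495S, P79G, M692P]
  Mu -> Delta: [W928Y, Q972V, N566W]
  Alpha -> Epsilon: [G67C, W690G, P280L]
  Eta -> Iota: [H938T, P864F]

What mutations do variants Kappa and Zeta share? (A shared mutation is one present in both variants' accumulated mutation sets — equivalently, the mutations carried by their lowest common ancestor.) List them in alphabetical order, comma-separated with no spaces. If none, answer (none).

Answer: I504N

Derivation:
Accumulating mutations along path to Kappa:
  At Alpha: gained [] -> total []
  At Kappa: gained ['I504N'] -> total ['I504N']
Mutations(Kappa) = ['I504N']
Accumulating mutations along path to Zeta:
  At Alpha: gained [] -> total []
  At Kappa: gained ['I504N'] -> total ['I504N']
  At Eta: gained ['D142N', 'Q534T', 'S193R'] -> total ['D142N', 'I504N', 'Q534T', 'S193R']
  At Zeta: gained ['P495S', 'P79G', 'M692P'] -> total ['D142N', 'I504N', 'M692P', 'P495S', 'P79G', 'Q534T', 'S193R']
Mutations(Zeta) = ['D142N', 'I504N', 'M692P', 'P495S', 'P79G', 'Q534T', 'S193R']
Intersection: ['I504N'] ∩ ['D142N', 'I504N', 'M692P', 'P495S', 'P79G', 'Q534T', 'S193R'] = ['I504N']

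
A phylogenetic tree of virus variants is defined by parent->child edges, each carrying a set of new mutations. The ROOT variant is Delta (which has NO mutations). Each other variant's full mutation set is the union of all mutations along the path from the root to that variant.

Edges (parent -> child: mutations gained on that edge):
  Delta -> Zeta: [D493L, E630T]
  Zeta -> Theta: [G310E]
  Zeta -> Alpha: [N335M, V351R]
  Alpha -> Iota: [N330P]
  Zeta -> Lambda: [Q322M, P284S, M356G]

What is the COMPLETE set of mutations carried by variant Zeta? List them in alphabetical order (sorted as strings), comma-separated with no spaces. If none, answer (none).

At Delta: gained [] -> total []
At Zeta: gained ['D493L', 'E630T'] -> total ['D493L', 'E630T']

Answer: D493L,E630T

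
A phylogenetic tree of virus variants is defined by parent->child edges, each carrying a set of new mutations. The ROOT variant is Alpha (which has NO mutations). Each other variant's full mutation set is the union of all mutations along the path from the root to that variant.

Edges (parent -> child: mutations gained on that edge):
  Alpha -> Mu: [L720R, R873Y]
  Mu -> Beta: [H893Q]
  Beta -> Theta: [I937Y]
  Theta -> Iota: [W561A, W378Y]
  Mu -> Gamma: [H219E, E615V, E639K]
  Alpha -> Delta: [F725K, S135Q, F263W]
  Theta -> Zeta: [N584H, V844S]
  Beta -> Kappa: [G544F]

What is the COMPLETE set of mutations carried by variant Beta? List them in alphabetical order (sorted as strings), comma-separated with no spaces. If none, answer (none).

At Alpha: gained [] -> total []
At Mu: gained ['L720R', 'R873Y'] -> total ['L720R', 'R873Y']
At Beta: gained ['H893Q'] -> total ['H893Q', 'L720R', 'R873Y']

Answer: H893Q,L720R,R873Y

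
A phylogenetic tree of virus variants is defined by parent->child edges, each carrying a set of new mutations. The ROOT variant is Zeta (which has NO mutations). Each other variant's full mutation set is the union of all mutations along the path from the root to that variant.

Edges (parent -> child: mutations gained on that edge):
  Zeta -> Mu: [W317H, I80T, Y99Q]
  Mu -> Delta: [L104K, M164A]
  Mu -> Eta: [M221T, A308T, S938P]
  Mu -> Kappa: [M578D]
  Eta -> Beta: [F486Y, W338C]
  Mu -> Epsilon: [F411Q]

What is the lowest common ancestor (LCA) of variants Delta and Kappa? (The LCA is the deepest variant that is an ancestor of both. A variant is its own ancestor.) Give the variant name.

Path from root to Delta: Zeta -> Mu -> Delta
  ancestors of Delta: {Zeta, Mu, Delta}
Path from root to Kappa: Zeta -> Mu -> Kappa
  ancestors of Kappa: {Zeta, Mu, Kappa}
Common ancestors: {Zeta, Mu}
Walk up from Kappa: Kappa (not in ancestors of Delta), Mu (in ancestors of Delta), Zeta (in ancestors of Delta)
Deepest common ancestor (LCA) = Mu

Answer: Mu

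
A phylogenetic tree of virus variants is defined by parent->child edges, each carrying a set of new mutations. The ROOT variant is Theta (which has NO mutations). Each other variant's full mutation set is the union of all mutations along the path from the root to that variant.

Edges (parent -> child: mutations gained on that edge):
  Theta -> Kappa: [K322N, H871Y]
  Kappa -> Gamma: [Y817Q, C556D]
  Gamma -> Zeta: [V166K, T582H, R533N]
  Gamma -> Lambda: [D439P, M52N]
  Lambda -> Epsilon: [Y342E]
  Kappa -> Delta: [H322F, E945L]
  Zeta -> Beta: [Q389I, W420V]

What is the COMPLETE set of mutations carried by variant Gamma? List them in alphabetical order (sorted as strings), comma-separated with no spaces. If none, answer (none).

Answer: C556D,H871Y,K322N,Y817Q

Derivation:
At Theta: gained [] -> total []
At Kappa: gained ['K322N', 'H871Y'] -> total ['H871Y', 'K322N']
At Gamma: gained ['Y817Q', 'C556D'] -> total ['C556D', 'H871Y', 'K322N', 'Y817Q']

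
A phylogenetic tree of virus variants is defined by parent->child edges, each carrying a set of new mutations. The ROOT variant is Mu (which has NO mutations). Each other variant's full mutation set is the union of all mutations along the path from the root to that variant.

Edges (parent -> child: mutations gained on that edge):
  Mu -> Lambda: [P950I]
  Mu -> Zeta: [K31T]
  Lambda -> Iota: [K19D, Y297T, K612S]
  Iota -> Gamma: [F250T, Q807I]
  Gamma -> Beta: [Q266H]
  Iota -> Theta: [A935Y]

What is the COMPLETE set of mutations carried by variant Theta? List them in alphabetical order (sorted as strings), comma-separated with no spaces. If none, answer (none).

At Mu: gained [] -> total []
At Lambda: gained ['P950I'] -> total ['P950I']
At Iota: gained ['K19D', 'Y297T', 'K612S'] -> total ['K19D', 'K612S', 'P950I', 'Y297T']
At Theta: gained ['A935Y'] -> total ['A935Y', 'K19D', 'K612S', 'P950I', 'Y297T']

Answer: A935Y,K19D,K612S,P950I,Y297T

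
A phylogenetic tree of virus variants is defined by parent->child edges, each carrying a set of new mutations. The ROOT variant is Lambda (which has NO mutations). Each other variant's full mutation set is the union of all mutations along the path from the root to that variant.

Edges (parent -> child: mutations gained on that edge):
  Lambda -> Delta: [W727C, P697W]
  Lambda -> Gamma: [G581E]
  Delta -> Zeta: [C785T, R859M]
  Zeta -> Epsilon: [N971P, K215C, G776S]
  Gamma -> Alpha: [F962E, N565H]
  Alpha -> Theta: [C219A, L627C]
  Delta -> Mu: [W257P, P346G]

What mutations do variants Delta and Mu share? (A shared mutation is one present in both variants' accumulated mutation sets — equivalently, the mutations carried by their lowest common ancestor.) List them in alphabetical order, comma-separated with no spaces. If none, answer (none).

Answer: P697W,W727C

Derivation:
Accumulating mutations along path to Delta:
  At Lambda: gained [] -> total []
  At Delta: gained ['W727C', 'P697W'] -> total ['P697W', 'W727C']
Mutations(Delta) = ['P697W', 'W727C']
Accumulating mutations along path to Mu:
  At Lambda: gained [] -> total []
  At Delta: gained ['W727C', 'P697W'] -> total ['P697W', 'W727C']
  At Mu: gained ['W257P', 'P346G'] -> total ['P346G', 'P697W', 'W257P', 'W727C']
Mutations(Mu) = ['P346G', 'P697W', 'W257P', 'W727C']
Intersection: ['P697W', 'W727C'] ∩ ['P346G', 'P697W', 'W257P', 'W727C'] = ['P697W', 'W727C']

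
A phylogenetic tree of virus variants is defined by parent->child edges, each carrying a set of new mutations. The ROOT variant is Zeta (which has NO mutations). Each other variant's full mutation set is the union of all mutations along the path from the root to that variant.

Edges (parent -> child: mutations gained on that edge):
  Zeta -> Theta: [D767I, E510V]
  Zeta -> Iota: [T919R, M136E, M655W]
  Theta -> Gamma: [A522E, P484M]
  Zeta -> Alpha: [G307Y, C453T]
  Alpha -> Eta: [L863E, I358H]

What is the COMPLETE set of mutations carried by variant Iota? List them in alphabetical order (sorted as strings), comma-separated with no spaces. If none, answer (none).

Answer: M136E,M655W,T919R

Derivation:
At Zeta: gained [] -> total []
At Iota: gained ['T919R', 'M136E', 'M655W'] -> total ['M136E', 'M655W', 'T919R']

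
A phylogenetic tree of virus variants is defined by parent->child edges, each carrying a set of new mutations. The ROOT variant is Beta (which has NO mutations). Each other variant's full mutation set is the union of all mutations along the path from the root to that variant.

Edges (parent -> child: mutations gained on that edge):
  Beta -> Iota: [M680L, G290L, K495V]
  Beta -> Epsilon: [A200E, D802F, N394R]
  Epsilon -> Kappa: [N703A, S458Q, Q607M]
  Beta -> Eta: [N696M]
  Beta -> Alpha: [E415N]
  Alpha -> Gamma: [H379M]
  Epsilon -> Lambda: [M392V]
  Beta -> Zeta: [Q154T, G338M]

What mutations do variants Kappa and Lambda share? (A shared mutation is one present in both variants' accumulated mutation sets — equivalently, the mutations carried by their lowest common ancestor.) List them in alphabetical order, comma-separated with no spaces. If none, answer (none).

Answer: A200E,D802F,N394R

Derivation:
Accumulating mutations along path to Kappa:
  At Beta: gained [] -> total []
  At Epsilon: gained ['A200E', 'D802F', 'N394R'] -> total ['A200E', 'D802F', 'N394R']
  At Kappa: gained ['N703A', 'S458Q', 'Q607M'] -> total ['A200E', 'D802F', 'N394R', 'N703A', 'Q607M', 'S458Q']
Mutations(Kappa) = ['A200E', 'D802F', 'N394R', 'N703A', 'Q607M', 'S458Q']
Accumulating mutations along path to Lambda:
  At Beta: gained [] -> total []
  At Epsilon: gained ['A200E', 'D802F', 'N394R'] -> total ['A200E', 'D802F', 'N394R']
  At Lambda: gained ['M392V'] -> total ['A200E', 'D802F', 'M392V', 'N394R']
Mutations(Lambda) = ['A200E', 'D802F', 'M392V', 'N394R']
Intersection: ['A200E', 'D802F', 'N394R', 'N703A', 'Q607M', 'S458Q'] ∩ ['A200E', 'D802F', 'M392V', 'N394R'] = ['A200E', 'D802F', 'N394R']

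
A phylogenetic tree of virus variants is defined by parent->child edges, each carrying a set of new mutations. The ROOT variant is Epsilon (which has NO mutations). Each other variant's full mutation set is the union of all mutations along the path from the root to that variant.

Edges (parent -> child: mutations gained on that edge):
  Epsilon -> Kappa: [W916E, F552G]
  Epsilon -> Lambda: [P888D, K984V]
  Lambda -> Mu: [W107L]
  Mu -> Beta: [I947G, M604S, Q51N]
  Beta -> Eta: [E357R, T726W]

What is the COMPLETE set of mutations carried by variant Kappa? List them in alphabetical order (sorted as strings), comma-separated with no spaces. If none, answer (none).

At Epsilon: gained [] -> total []
At Kappa: gained ['W916E', 'F552G'] -> total ['F552G', 'W916E']

Answer: F552G,W916E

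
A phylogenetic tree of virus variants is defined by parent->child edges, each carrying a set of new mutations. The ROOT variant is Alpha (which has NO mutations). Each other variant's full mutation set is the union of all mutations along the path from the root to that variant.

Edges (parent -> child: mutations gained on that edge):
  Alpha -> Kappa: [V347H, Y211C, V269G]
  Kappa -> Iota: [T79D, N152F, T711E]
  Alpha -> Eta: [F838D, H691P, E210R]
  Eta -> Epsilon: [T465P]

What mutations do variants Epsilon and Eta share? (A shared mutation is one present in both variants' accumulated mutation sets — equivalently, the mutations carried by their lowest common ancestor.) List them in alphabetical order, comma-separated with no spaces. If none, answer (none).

Answer: E210R,F838D,H691P

Derivation:
Accumulating mutations along path to Epsilon:
  At Alpha: gained [] -> total []
  At Eta: gained ['F838D', 'H691P', 'E210R'] -> total ['E210R', 'F838D', 'H691P']
  At Epsilon: gained ['T465P'] -> total ['E210R', 'F838D', 'H691P', 'T465P']
Mutations(Epsilon) = ['E210R', 'F838D', 'H691P', 'T465P']
Accumulating mutations along path to Eta:
  At Alpha: gained [] -> total []
  At Eta: gained ['F838D', 'H691P', 'E210R'] -> total ['E210R', 'F838D', 'H691P']
Mutations(Eta) = ['E210R', 'F838D', 'H691P']
Intersection: ['E210R', 'F838D', 'H691P', 'T465P'] ∩ ['E210R', 'F838D', 'H691P'] = ['E210R', 'F838D', 'H691P']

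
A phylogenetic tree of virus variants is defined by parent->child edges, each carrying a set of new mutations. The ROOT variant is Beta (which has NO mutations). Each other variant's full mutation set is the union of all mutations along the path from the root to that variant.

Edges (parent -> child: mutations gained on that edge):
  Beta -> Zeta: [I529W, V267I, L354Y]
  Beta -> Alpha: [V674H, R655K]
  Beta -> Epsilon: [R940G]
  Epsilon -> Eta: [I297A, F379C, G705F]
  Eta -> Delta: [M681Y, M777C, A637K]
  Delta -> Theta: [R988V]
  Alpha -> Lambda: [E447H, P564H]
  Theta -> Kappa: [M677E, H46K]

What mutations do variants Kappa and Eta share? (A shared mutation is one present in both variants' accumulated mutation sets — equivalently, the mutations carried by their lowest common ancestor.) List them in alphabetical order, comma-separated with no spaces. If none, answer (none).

Accumulating mutations along path to Kappa:
  At Beta: gained [] -> total []
  At Epsilon: gained ['R940G'] -> total ['R940G']
  At Eta: gained ['I297A', 'F379C', 'G705F'] -> total ['F379C', 'G705F', 'I297A', 'R940G']
  At Delta: gained ['M681Y', 'M777C', 'A637K'] -> total ['A637K', 'F379C', 'G705F', 'I297A', 'M681Y', 'M777C', 'R940G']
  At Theta: gained ['R988V'] -> total ['A637K', 'F379C', 'G705F', 'I297A', 'M681Y', 'M777C', 'R940G', 'R988V']
  At Kappa: gained ['M677E', 'H46K'] -> total ['A637K', 'F379C', 'G705F', 'H46K', 'I297A', 'M677E', 'M681Y', 'M777C', 'R940G', 'R988V']
Mutations(Kappa) = ['A637K', 'F379C', 'G705F', 'H46K', 'I297A', 'M677E', 'M681Y', 'M777C', 'R940G', 'R988V']
Accumulating mutations along path to Eta:
  At Beta: gained [] -> total []
  At Epsilon: gained ['R940G'] -> total ['R940G']
  At Eta: gained ['I297A', 'F379C', 'G705F'] -> total ['F379C', 'G705F', 'I297A', 'R940G']
Mutations(Eta) = ['F379C', 'G705F', 'I297A', 'R940G']
Intersection: ['A637K', 'F379C', 'G705F', 'H46K', 'I297A', 'M677E', 'M681Y', 'M777C', 'R940G', 'R988V'] ∩ ['F379C', 'G705F', 'I297A', 'R940G'] = ['F379C', 'G705F', 'I297A', 'R940G']

Answer: F379C,G705F,I297A,R940G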